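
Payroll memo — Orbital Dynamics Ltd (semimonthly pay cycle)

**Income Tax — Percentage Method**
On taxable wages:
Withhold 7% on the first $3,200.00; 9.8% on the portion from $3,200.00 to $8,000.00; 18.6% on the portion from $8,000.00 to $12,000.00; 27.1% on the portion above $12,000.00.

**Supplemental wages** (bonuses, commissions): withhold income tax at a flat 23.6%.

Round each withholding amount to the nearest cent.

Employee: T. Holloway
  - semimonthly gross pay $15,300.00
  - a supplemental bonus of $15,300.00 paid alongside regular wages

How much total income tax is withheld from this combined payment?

Income Tax: taxable = $15,300.00
  $1,438.40 + 27.1% × ($15,300.00 − $12,000.00) = $1,438.40 + 27.1% × $3,300.00 = $2,332.70
Supplemental (23.6% flat on bonus): 23.6% × $15,300.00 = $3,610.80
Total income tax: $2,332.70 + $3,610.80 = $5,943.50

$5,943.50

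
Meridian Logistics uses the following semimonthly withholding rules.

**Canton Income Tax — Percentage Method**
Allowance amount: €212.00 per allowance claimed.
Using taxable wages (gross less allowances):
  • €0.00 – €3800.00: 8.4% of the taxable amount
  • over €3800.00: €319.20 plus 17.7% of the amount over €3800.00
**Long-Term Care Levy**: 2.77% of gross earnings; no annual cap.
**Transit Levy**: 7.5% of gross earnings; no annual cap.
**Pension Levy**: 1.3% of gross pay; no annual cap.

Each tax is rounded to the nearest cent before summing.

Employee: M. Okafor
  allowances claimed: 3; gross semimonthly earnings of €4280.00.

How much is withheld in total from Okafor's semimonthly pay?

Canton Income Tax: taxable = €4280.00 − 3×€212.00 = €3644.00
  8.4% × €3644.00 = €306.10
Long-Term Care Levy: 2.77% × €4280.00 = €118.56
Transit Levy: 7.5% × €4280.00 = €321.00
Pension Levy: 1.3% × €4280.00 = €55.64
Total: €306.10 + €118.56 + €321.00 + €55.64 = €801.30

€801.30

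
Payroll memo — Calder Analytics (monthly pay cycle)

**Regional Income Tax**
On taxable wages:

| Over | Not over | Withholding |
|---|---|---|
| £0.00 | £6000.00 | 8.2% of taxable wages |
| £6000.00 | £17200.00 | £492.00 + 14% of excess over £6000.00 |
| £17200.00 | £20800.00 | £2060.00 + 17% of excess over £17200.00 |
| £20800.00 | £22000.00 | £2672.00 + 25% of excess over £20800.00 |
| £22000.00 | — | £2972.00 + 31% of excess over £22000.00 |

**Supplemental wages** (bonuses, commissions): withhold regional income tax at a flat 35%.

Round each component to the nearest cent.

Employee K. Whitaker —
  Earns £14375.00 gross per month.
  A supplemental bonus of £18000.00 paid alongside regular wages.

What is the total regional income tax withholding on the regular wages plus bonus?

£7964.50

Regional Income Tax: taxable = £14375.00
  £492.00 + 14% × (£14375.00 − £6000.00) = £492.00 + 14% × £8375.00 = £1664.50
Supplemental (35% flat on bonus): 35% × £18000.00 = £6300.00
Total regional income tax: £1664.50 + £6300.00 = £7964.50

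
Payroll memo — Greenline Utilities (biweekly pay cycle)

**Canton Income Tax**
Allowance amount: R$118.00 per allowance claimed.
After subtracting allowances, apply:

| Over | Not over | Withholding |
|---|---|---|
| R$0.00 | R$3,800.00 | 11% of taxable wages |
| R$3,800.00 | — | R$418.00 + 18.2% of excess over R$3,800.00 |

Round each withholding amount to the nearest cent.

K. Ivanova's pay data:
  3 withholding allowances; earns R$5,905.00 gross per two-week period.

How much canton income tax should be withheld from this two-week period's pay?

R$736.68

Canton Income Tax: taxable = R$5,905.00 − 3×R$118.00 = R$5,551.00
  R$418.00 + 18.2% × (R$5,551.00 − R$3,800.00) = R$418.00 + 18.2% × R$1,751.00 = R$736.68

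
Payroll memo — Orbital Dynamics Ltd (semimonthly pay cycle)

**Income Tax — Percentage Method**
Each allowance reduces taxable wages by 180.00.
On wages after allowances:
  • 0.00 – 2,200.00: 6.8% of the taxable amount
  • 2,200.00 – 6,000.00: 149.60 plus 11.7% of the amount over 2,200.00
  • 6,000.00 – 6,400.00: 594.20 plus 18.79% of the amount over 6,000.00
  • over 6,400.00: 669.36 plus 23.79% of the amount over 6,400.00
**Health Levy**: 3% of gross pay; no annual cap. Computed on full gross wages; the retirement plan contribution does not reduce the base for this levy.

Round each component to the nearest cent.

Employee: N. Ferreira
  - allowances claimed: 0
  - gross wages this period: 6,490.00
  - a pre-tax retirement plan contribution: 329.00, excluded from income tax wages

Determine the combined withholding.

819.15

Income Tax: taxable = 6,490.00 − 329.00 = 6,161.00
  594.20 + 18.79% × (6,161.00 − 6,000.00) = 594.20 + 18.79% × 161.00 = 624.45
Health Levy: 3% × 6,490.00 = 194.70
Total: 624.45 + 194.70 = 819.15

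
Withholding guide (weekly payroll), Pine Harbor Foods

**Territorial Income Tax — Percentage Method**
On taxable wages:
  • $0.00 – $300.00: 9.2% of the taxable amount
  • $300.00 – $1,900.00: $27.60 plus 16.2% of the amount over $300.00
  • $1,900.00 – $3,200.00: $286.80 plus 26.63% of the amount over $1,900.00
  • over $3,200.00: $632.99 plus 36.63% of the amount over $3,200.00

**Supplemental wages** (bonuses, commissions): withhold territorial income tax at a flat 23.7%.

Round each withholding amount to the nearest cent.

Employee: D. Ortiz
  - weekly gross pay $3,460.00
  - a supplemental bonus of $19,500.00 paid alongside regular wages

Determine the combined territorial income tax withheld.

$5,349.73

Territorial Income Tax: taxable = $3,460.00
  $632.99 + 36.63% × ($3,460.00 − $3,200.00) = $632.99 + 36.63% × $260.00 = $728.23
Supplemental (23.7% flat on bonus): 23.7% × $19,500.00 = $4,621.50
Total territorial income tax: $728.23 + $4,621.50 = $5,349.73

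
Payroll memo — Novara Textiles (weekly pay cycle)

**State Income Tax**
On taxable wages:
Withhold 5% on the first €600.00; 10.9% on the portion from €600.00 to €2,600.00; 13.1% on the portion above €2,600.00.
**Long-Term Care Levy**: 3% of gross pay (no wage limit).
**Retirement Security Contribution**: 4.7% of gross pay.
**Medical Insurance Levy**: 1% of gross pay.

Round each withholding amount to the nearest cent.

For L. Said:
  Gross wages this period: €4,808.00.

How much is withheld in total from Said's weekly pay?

€955.55

State Income Tax: taxable = €4,808.00
  €248.00 + 13.1% × (€4,808.00 − €2,600.00) = €248.00 + 13.1% × €2,208.00 = €537.25
Long-Term Care Levy: 3% × €4,808.00 = €144.24
Retirement Security Contribution: 4.7% × €4,808.00 = €225.98
Medical Insurance Levy: 1% × €4,808.00 = €48.08
Total: €537.25 + €144.24 + €225.98 + €48.08 = €955.55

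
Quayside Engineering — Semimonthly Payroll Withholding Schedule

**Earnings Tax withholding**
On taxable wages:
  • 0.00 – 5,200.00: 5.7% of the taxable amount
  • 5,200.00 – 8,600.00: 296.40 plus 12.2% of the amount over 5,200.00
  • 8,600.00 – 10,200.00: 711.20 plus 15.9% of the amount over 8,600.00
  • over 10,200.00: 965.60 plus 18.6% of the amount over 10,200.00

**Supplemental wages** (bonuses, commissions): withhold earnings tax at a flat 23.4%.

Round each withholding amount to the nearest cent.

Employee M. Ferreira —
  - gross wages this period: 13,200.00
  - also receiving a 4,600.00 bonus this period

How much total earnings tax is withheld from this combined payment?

2,600.00

Earnings Tax: taxable = 13,200.00
  965.60 + 18.6% × (13,200.00 − 10,200.00) = 965.60 + 18.6% × 3,000.00 = 1,523.60
Supplemental (23.4% flat on bonus): 23.4% × 4,600.00 = 1,076.40
Total earnings tax: 1,523.60 + 1,076.40 = 2,600.00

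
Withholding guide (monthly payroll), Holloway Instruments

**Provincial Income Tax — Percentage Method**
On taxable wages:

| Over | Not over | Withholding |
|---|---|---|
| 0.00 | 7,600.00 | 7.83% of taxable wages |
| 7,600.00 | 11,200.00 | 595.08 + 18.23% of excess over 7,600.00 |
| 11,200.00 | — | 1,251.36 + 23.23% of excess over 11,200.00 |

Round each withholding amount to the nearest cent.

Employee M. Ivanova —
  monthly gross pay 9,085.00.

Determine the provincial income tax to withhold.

Provincial Income Tax: taxable = 9,085.00
  595.08 + 18.23% × (9,085.00 − 7,600.00) = 595.08 + 18.23% × 1,485.00 = 865.80

865.80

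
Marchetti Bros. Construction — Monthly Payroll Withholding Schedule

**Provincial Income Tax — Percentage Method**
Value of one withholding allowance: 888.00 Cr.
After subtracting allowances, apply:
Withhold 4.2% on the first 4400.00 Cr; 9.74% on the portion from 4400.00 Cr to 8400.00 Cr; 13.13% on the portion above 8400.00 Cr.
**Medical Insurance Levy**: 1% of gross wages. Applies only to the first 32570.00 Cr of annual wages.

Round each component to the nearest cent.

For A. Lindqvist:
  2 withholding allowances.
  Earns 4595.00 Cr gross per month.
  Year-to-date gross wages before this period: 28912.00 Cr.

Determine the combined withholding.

154.98 Cr

Provincial Income Tax: taxable = 4595.00 Cr − 2×888.00 Cr = 2819.00 Cr
  4.2% × 2819.00 Cr = 118.40 Cr
Medical Insurance Levy: cap 32570.00 Cr − YTD 28912.00 Cr = 3658.00 Cr subject; 1% × 3658.00 Cr = 36.58 Cr
Total: 118.40 Cr + 36.58 Cr = 154.98 Cr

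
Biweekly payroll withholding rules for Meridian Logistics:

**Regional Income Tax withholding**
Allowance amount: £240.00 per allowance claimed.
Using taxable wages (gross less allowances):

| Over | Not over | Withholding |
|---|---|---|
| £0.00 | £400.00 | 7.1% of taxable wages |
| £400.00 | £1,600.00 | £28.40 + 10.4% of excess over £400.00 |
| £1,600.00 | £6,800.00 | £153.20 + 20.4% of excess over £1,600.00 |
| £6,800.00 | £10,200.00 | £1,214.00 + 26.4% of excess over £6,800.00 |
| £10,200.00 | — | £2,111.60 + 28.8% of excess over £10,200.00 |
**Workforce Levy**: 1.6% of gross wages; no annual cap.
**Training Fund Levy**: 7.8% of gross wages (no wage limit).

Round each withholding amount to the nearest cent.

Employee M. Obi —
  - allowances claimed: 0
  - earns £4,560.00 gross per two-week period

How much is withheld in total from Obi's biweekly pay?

Regional Income Tax: taxable = £4,560.00
  £153.20 + 20.4% × (£4,560.00 − £1,600.00) = £153.20 + 20.4% × £2,960.00 = £757.04
Workforce Levy: 1.6% × £4,560.00 = £72.96
Training Fund Levy: 7.8% × £4,560.00 = £355.68
Total: £757.04 + £72.96 + £355.68 = £1,185.68

£1,185.68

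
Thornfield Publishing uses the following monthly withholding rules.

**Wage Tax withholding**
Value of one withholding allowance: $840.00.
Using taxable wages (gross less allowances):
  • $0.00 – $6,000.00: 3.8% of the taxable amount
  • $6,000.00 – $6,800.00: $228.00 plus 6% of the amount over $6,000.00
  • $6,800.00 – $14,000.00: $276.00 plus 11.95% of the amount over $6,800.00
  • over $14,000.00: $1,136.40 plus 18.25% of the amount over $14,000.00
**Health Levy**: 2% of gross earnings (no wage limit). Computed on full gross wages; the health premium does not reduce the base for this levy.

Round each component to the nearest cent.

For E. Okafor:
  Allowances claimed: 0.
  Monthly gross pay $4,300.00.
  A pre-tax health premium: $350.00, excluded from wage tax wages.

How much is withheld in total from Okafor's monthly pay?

$236.10

Wage Tax: taxable = $4,300.00 − $350.00 = $3,950.00
  3.8% × $3,950.00 = $150.10
Health Levy: 2% × $4,300.00 = $86.00
Total: $150.10 + $86.00 = $236.10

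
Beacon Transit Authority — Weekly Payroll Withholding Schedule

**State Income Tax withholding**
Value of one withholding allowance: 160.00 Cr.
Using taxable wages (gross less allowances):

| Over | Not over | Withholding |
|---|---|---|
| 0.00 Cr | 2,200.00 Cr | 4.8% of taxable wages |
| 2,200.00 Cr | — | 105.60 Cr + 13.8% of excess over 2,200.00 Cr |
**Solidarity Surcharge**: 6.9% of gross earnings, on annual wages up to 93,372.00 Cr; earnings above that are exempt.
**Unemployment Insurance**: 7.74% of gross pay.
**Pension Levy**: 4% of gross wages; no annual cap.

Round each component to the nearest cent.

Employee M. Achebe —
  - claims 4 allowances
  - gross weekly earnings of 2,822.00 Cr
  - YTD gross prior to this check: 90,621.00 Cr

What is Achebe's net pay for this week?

State Income Tax: taxable = 2,822.00 Cr − 4×160.00 Cr = 2,182.00 Cr
  4.8% × 2,182.00 Cr = 104.74 Cr
Solidarity Surcharge: cap 93,372.00 Cr − YTD 90,621.00 Cr = 2,751.00 Cr subject; 6.9% × 2,751.00 Cr = 189.82 Cr
Unemployment Insurance: 7.74% × 2,822.00 Cr = 218.42 Cr
Pension Levy: 4% × 2,822.00 Cr = 112.88 Cr
Total withheld: 104.74 Cr + 189.82 Cr + 218.42 Cr + 112.88 Cr = 625.86 Cr
Net pay: 2,822.00 Cr − 625.86 Cr = 2,196.14 Cr

2,196.14 Cr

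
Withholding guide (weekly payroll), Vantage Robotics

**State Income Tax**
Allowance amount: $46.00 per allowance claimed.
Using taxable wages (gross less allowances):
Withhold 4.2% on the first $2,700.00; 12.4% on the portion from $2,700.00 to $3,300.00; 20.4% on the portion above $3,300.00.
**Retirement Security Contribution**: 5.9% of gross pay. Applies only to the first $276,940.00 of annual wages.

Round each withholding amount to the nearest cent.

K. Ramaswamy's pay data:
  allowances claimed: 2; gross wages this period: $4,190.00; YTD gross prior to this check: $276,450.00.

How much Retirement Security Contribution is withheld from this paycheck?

$28.91

Retirement Security Contribution: cap $276,940.00 − YTD $276,450.00 = $490.00 subject; 5.9% × $490.00 = $28.91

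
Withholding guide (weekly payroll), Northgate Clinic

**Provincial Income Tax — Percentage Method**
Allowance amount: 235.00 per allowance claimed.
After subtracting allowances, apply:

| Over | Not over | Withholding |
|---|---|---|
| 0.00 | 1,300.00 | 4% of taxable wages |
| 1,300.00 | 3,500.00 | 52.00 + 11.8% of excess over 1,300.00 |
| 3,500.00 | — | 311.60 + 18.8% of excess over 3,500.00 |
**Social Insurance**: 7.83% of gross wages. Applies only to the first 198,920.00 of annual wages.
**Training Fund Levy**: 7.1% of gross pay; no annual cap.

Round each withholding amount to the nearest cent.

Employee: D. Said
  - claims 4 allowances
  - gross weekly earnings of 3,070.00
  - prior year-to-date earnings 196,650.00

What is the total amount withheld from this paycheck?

545.65

Provincial Income Tax: taxable = 3,070.00 − 4×235.00 = 2,130.00
  52.00 + 11.8% × (2,130.00 − 1,300.00) = 52.00 + 11.8% × 830.00 = 149.94
Social Insurance: cap 198,920.00 − YTD 196,650.00 = 2,270.00 subject; 7.83% × 2,270.00 = 177.74
Training Fund Levy: 7.1% × 3,070.00 = 217.97
Total: 149.94 + 177.74 + 217.97 = 545.65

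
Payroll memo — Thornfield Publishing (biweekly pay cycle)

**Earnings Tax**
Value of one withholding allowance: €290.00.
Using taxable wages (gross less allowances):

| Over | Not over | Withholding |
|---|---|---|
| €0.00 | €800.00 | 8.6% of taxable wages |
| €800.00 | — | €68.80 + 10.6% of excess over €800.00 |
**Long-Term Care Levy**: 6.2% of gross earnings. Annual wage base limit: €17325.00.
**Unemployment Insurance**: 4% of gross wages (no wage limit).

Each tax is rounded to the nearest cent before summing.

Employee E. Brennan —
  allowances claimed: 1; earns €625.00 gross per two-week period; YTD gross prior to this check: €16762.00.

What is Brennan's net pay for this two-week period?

Earnings Tax: taxable = €625.00 − 1×€290.00 = €335.00
  8.6% × €335.00 = €28.81
Long-Term Care Levy: cap €17325.00 − YTD €16762.00 = €563.00 subject; 6.2% × €563.00 = €34.91
Unemployment Insurance: 4% × €625.00 = €25.00
Total withheld: €28.81 + €34.91 + €25.00 = €88.72
Net pay: €625.00 − €88.72 = €536.28

€536.28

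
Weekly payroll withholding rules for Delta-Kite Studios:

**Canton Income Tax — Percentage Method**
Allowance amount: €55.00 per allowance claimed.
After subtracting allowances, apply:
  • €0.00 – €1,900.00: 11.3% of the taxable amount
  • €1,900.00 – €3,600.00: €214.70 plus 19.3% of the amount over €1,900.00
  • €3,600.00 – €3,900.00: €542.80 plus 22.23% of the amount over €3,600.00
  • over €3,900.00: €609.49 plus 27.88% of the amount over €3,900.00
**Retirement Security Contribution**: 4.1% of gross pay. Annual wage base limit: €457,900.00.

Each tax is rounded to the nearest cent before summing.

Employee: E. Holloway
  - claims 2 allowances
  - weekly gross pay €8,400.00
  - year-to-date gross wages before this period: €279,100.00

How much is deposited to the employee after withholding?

€6,222.18

Canton Income Tax: taxable = €8,400.00 − 2×€55.00 = €8,290.00
  €609.49 + 27.88% × (€8,290.00 − €3,900.00) = €609.49 + 27.88% × €4,390.00 = €1,833.42
Retirement Security Contribution: 4.1% × €8,400.00 = €344.40
Total withheld: €1,833.42 + €344.40 = €2,177.82
Net pay: €8,400.00 − €2,177.82 = €6,222.18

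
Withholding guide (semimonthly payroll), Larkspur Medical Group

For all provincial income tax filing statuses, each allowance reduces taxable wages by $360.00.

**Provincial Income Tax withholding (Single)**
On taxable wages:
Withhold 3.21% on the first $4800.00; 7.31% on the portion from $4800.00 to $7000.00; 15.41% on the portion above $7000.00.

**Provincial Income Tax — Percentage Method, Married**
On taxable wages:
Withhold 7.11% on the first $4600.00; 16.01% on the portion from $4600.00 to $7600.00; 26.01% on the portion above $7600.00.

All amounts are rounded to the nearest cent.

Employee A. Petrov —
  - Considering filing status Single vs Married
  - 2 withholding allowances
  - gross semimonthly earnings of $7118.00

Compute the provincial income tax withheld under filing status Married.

$614.92

Provincial Income Tax (Married): taxable = $7118.00 − 2×$360.00 = $6398.00
  $327.06 + 16.01% × ($6398.00 − $4600.00) = $327.06 + 16.01% × $1798.00 = $614.92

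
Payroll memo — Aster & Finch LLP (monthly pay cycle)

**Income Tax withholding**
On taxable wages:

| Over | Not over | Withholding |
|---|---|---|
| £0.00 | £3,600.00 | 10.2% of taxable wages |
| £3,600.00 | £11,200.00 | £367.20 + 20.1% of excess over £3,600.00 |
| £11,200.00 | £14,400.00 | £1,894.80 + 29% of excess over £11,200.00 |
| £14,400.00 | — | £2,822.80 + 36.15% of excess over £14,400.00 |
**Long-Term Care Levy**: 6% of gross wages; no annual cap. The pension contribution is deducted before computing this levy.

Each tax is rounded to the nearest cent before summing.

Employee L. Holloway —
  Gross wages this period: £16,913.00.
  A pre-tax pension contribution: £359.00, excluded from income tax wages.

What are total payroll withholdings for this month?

Income Tax: taxable = £16,913.00 − £359.00 = £16,554.00
  £2,822.80 + 36.15% × (£16,554.00 − £14,400.00) = £2,822.80 + 36.15% × £2,154.00 = £3,601.47
Long-Term Care Levy: 6% × £16,554.00 = £993.24
Total: £3,601.47 + £993.24 = £4,594.71

£4,594.71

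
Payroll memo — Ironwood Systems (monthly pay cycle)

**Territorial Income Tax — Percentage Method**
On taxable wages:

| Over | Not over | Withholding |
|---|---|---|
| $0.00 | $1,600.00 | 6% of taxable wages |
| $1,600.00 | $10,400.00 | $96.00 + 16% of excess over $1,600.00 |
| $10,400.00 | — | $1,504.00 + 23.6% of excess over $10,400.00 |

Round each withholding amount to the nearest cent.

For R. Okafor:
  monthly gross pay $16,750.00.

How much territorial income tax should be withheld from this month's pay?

$3,002.60

Territorial Income Tax: taxable = $16,750.00
  $1,504.00 + 23.6% × ($16,750.00 − $10,400.00) = $1,504.00 + 23.6% × $6,350.00 = $3,002.60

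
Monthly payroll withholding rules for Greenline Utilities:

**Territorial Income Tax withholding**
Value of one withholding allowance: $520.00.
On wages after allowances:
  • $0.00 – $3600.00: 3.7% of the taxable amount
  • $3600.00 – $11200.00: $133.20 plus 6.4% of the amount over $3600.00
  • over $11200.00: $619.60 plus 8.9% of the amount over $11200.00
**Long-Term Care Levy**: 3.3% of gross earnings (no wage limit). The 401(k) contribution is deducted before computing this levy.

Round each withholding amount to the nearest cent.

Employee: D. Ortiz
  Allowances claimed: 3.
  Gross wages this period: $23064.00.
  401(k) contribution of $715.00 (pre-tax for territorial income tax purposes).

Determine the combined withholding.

Territorial Income Tax: taxable = $23064.00 − $715.00 − 3×$520.00 = $20789.00
  $619.60 + 8.9% × ($20789.00 − $11200.00) = $619.60 + 8.9% × $9589.00 = $1473.02
Long-Term Care Levy: 3.3% × $22349.00 = $737.52
Total: $1473.02 + $737.52 = $2210.54

$2210.54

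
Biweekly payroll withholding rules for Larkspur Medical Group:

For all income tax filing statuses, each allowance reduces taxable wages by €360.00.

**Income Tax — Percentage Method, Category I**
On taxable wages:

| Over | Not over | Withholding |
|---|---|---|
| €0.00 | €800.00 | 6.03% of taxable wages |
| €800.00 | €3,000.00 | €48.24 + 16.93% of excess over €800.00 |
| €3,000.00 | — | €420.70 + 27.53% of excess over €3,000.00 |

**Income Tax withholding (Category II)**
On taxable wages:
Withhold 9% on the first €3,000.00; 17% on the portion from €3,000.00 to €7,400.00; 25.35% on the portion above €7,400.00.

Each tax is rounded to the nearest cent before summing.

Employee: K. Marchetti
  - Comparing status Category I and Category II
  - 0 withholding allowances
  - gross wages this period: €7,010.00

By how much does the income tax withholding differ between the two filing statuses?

€572.95

Income Tax (Category I): taxable = €7,010.00
  €420.70 + 27.53% × (€7,010.00 − €3,000.00) = €420.70 + 27.53% × €4,010.00 = €1,524.65
Income Tax (Category II): taxable = €7,010.00
  €270.00 + 17% × (€7,010.00 − €3,000.00) = €270.00 + 17% × €4,010.00 = €951.70
Difference: |€1,524.65 − €951.70| = €572.95 (higher under Category I)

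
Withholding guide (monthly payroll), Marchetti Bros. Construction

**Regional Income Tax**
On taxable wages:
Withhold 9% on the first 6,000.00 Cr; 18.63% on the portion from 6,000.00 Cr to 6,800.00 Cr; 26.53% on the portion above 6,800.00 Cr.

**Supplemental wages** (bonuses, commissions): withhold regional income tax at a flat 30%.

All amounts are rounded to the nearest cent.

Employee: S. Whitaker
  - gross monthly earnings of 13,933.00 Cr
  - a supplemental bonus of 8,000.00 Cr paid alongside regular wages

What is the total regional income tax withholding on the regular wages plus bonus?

Regional Income Tax: taxable = 13,933.00 Cr
  689.04 Cr + 26.53% × (13,933.00 Cr − 6,800.00 Cr) = 689.04 Cr + 26.53% × 7,133.00 Cr = 2,581.42 Cr
Supplemental (30% flat on bonus): 30% × 8,000.00 Cr = 2,400.00 Cr
Total regional income tax: 2,581.42 Cr + 2,400.00 Cr = 4,981.42 Cr

4,981.42 Cr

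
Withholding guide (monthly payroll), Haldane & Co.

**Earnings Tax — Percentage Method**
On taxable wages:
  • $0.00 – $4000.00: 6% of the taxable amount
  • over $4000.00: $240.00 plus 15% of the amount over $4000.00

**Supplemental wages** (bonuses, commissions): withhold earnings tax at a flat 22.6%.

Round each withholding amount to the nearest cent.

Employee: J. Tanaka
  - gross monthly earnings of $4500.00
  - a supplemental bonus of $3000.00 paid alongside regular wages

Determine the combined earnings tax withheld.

$993.00

Earnings Tax: taxable = $4500.00
  $240.00 + 15% × ($4500.00 − $4000.00) = $240.00 + 15% × $500.00 = $315.00
Supplemental (22.6% flat on bonus): 22.6% × $3000.00 = $678.00
Total earnings tax: $315.00 + $678.00 = $993.00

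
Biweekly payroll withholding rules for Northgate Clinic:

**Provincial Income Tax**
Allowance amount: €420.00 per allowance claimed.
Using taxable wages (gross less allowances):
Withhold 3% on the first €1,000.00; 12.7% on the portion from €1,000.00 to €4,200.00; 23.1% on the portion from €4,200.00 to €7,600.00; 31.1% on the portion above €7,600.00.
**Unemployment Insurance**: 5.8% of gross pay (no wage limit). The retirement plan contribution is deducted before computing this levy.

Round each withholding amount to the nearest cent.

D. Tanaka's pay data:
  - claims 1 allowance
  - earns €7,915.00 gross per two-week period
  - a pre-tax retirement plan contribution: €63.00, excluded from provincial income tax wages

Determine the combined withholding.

€1,638.41

Provincial Income Tax: taxable = €7,915.00 − €63.00 − 1×€420.00 = €7,432.00
  €436.40 + 23.1% × (€7,432.00 − €4,200.00) = €436.40 + 23.1% × €3,232.00 = €1,182.99
Unemployment Insurance: 5.8% × €7,852.00 = €455.42
Total: €1,182.99 + €455.42 = €1,638.41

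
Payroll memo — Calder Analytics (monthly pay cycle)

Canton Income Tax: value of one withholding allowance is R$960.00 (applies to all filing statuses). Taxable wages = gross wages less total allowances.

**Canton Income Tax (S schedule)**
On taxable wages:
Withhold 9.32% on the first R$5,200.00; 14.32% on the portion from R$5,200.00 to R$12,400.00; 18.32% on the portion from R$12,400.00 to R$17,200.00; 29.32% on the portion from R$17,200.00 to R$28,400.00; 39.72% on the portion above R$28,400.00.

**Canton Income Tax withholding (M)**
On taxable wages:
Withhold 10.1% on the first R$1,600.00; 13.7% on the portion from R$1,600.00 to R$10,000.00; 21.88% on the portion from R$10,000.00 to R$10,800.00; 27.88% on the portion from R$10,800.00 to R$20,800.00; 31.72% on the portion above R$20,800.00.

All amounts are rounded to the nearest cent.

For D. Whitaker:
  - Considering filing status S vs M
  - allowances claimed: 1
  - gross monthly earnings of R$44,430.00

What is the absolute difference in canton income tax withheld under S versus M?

Canton Income Tax (S): taxable = R$44,430.00 − 1×R$960.00 = R$43,470.00
  R$5,678.88 + 39.72% × (R$43,470.00 − R$28,400.00) = R$5,678.88 + 39.72% × R$15,070.00 = R$11,664.68
Canton Income Tax (M): taxable = R$44,430.00 − 1×R$960.00 = R$43,470.00
  R$4,275.44 + 31.72% × (R$43,470.00 − R$20,800.00) = R$4,275.44 + 31.72% × R$22,670.00 = R$11,466.36
Difference: |R$11,664.68 − R$11,466.36| = R$198.32 (higher under S)

R$198.32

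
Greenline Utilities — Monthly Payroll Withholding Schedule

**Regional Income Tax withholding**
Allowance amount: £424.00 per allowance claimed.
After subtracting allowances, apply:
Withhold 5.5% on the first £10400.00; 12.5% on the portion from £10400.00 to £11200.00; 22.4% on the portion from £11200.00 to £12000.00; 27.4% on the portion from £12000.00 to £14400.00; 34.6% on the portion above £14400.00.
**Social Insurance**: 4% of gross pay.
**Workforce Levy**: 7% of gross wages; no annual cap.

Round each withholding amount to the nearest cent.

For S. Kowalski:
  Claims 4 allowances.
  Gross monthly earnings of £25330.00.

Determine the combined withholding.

Regional Income Tax: taxable = £25330.00 − 4×£424.00 = £23634.00
  £1508.80 + 34.6% × (£23634.00 − £14400.00) = £1508.80 + 34.6% × £9234.00 = £4703.76
Social Insurance: 4% × £25330.00 = £1013.20
Workforce Levy: 7% × £25330.00 = £1773.10
Total: £4703.76 + £1013.20 + £1773.10 = £7490.06

£7490.06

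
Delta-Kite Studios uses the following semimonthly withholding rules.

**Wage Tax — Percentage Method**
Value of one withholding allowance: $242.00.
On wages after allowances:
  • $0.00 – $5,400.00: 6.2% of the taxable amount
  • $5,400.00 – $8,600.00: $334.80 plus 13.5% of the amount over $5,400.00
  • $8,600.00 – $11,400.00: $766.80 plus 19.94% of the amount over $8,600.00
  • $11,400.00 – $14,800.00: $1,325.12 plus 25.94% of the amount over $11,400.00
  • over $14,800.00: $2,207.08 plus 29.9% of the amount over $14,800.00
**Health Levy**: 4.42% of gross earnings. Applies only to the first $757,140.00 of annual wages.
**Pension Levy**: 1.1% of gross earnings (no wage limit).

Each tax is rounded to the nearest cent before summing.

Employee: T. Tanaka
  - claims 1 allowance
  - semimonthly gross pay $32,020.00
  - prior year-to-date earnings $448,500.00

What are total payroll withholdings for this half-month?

Wage Tax: taxable = $32,020.00 − 1×$242.00 = $31,778.00
  $2,207.08 + 29.9% × ($31,778.00 − $14,800.00) = $2,207.08 + 29.9% × $16,978.00 = $7,283.50
Health Levy: 4.42% × $32,020.00 = $1,415.28
Pension Levy: 1.1% × $32,020.00 = $352.22
Total: $7,283.50 + $1,415.28 + $352.22 = $9,051.00

$9,051.00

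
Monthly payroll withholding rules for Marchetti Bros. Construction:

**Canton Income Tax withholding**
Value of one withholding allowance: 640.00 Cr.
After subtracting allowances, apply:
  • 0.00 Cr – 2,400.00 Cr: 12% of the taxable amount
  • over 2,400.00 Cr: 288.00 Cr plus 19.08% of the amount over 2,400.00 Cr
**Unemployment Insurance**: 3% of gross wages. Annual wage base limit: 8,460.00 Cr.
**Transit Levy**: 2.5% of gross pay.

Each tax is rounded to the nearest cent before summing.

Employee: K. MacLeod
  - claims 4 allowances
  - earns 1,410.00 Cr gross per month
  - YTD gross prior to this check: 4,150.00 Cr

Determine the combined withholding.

77.55 Cr

Canton Income Tax: taxable = 1,410.00 Cr − 4×640.00 Cr = -1,150.00 Cr
  Taxable ≤ 0 → 0.00 Cr
Unemployment Insurance: 3% × 1,410.00 Cr = 42.30 Cr
Transit Levy: 2.5% × 1,410.00 Cr = 35.25 Cr
Total: 0.00 Cr + 42.30 Cr + 35.25 Cr = 77.55 Cr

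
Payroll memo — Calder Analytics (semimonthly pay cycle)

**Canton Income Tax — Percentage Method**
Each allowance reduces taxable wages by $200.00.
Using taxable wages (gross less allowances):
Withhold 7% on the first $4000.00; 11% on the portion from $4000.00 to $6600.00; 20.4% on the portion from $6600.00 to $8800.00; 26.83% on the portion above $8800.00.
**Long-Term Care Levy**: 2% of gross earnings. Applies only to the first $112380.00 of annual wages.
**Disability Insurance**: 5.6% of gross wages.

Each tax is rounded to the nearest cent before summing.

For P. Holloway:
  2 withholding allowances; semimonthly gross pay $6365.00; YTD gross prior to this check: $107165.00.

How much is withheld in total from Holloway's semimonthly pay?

Canton Income Tax: taxable = $6365.00 − 2×$200.00 = $5965.00
  $280.00 + 11% × ($5965.00 − $4000.00) = $280.00 + 11% × $1965.00 = $496.15
Long-Term Care Levy: cap $112380.00 − YTD $107165.00 = $5215.00 subject; 2% × $5215.00 = $104.30
Disability Insurance: 5.6% × $6365.00 = $356.44
Total: $496.15 + $104.30 + $356.44 = $956.89

$956.89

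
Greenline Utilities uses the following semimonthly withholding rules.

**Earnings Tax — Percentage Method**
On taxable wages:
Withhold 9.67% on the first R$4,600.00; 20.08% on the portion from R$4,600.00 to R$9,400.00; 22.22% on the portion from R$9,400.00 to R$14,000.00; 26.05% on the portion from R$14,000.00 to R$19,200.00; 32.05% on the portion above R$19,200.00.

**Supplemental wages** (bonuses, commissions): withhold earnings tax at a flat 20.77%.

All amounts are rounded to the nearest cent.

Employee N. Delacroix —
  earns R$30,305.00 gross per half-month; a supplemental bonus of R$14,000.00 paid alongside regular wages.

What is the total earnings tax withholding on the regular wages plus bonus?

R$10,252.33

Earnings Tax: taxable = R$30,305.00
  R$3,785.38 + 32.05% × (R$30,305.00 − R$19,200.00) = R$3,785.38 + 32.05% × R$11,105.00 = R$7,344.53
Supplemental (20.77% flat on bonus): 20.77% × R$14,000.00 = R$2,907.80
Total earnings tax: R$7,344.53 + R$2,907.80 = R$10,252.33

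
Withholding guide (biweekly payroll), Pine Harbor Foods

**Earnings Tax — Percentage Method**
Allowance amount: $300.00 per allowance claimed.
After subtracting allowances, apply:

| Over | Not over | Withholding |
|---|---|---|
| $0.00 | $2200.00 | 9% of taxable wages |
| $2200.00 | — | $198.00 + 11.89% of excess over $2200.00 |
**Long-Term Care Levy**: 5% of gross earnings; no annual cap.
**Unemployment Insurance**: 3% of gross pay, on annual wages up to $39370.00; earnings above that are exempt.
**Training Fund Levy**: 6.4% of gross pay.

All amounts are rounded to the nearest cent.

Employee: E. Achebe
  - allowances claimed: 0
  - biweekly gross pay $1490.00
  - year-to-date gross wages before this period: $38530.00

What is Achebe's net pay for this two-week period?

$1160.84

Earnings Tax: taxable = $1490.00
  9% × $1490.00 = $134.10
Long-Term Care Levy: 5% × $1490.00 = $74.50
Unemployment Insurance: cap $39370.00 − YTD $38530.00 = $840.00 subject; 3% × $840.00 = $25.20
Training Fund Levy: 6.4% × $1490.00 = $95.36
Total withheld: $134.10 + $74.50 + $25.20 + $95.36 = $329.16
Net pay: $1490.00 − $329.16 = $1160.84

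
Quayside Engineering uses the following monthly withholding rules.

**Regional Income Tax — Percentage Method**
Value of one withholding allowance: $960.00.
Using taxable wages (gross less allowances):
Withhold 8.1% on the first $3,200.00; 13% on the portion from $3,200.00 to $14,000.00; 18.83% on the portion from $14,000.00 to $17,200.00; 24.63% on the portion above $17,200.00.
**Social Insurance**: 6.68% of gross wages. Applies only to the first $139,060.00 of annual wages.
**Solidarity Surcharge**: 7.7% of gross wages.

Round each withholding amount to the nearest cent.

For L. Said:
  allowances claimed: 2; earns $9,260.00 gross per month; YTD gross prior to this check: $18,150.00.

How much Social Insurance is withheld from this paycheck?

Social Insurance: 6.68% × $9,260.00 = $618.57

$618.57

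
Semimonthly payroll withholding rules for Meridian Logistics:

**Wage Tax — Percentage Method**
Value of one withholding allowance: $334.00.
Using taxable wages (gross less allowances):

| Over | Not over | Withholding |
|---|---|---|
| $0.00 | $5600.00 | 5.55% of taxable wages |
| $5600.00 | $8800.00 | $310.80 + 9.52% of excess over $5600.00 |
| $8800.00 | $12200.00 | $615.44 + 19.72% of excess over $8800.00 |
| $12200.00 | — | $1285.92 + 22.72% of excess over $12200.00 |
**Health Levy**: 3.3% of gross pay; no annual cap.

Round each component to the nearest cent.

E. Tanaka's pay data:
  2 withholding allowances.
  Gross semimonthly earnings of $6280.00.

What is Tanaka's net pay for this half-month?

Wage Tax: taxable = $6280.00 − 2×$334.00 = $5612.00
  $310.80 + 9.52% × ($5612.00 − $5600.00) = $310.80 + 9.52% × $12.00 = $311.94
Health Levy: 3.3% × $6280.00 = $207.24
Total withheld: $311.94 + $207.24 = $519.18
Net pay: $6280.00 − $519.18 = $5760.82

$5760.82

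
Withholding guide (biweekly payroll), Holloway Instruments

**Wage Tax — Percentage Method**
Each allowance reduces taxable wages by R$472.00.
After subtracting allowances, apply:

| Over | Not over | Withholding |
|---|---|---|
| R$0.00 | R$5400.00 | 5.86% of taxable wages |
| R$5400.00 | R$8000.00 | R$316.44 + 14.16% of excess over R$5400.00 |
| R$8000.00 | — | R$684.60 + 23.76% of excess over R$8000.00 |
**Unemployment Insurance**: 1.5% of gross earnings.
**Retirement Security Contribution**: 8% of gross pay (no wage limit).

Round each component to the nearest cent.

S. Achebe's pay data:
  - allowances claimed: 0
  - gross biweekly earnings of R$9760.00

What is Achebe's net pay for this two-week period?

Wage Tax: taxable = R$9760.00
  R$684.60 + 23.76% × (R$9760.00 − R$8000.00) = R$684.60 + 23.76% × R$1760.00 = R$1102.78
Unemployment Insurance: 1.5% × R$9760.00 = R$146.40
Retirement Security Contribution: 8% × R$9760.00 = R$780.80
Total withheld: R$1102.78 + R$146.40 + R$780.80 = R$2029.98
Net pay: R$9760.00 − R$2029.98 = R$7730.02

R$7730.02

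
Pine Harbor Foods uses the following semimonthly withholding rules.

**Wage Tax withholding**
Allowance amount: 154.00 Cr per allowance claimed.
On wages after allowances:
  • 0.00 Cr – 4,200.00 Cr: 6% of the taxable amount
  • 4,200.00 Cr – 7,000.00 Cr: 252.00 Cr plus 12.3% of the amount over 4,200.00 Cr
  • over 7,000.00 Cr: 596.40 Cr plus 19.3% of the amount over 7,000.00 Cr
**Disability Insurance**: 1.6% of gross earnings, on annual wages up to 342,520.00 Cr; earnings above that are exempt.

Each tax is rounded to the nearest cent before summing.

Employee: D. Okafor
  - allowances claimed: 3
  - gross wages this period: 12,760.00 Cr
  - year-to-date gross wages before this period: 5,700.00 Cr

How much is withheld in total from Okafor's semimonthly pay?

1,823.07 Cr

Wage Tax: taxable = 12,760.00 Cr − 3×154.00 Cr = 12,298.00 Cr
  596.40 Cr + 19.3% × (12,298.00 Cr − 7,000.00 Cr) = 596.40 Cr + 19.3% × 5,298.00 Cr = 1,618.91 Cr
Disability Insurance: 1.6% × 12,760.00 Cr = 204.16 Cr
Total: 1,618.91 Cr + 204.16 Cr = 1,823.07 Cr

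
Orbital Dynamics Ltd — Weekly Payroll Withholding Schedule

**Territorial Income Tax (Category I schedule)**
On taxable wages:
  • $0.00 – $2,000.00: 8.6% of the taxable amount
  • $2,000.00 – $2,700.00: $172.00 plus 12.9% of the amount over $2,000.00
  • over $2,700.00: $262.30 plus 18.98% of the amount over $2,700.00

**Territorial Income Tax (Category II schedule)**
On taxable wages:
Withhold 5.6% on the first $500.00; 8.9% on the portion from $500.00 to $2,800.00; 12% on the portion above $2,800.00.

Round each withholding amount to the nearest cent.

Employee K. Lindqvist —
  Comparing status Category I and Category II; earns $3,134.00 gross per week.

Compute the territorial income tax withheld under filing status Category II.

$272.78

Territorial Income Tax (Category II): taxable = $3,134.00
  $232.70 + 12% × ($3,134.00 − $2,800.00) = $232.70 + 12% × $334.00 = $272.78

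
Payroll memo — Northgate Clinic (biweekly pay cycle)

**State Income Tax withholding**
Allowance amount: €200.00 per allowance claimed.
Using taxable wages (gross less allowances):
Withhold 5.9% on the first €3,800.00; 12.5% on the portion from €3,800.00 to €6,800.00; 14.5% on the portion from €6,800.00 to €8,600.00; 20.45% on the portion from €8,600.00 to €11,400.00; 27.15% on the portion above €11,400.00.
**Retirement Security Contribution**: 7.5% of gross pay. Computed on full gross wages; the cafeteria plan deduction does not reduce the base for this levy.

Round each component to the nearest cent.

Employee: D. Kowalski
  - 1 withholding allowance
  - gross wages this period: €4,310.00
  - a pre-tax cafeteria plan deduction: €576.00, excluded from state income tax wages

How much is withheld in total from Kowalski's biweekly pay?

€531.76

State Income Tax: taxable = €4,310.00 − €576.00 − 1×€200.00 = €3,534.00
  5.9% × €3,534.00 = €208.51
Retirement Security Contribution: 7.5% × €4,310.00 = €323.25
Total: €208.51 + €323.25 = €531.76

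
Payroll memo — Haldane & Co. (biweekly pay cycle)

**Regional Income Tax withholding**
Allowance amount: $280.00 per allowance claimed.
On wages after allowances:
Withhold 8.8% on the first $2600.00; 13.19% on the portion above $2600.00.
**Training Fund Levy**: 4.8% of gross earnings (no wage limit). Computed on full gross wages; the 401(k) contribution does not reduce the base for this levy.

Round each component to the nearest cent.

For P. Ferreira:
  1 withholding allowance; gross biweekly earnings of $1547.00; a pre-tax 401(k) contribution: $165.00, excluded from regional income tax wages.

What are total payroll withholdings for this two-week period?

Regional Income Tax: taxable = $1547.00 − $165.00 − 1×$280.00 = $1102.00
  8.8% × $1102.00 = $96.98
Training Fund Levy: 4.8% × $1547.00 = $74.26
Total: $96.98 + $74.26 = $171.24

$171.24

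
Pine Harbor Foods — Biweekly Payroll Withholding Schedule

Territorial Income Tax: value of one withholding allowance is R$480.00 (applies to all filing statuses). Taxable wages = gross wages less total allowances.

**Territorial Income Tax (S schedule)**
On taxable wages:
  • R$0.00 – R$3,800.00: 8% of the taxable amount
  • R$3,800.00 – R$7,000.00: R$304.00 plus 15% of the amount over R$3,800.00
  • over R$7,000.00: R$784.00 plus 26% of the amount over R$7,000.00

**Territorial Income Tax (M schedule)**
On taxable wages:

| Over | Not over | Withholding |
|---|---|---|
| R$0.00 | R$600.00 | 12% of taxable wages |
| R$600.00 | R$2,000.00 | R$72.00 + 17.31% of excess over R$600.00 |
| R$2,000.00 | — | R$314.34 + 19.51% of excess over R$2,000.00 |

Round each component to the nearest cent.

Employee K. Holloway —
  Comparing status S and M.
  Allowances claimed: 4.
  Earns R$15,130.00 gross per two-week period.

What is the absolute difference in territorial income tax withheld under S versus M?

R$102.81

Territorial Income Tax (S): taxable = R$15,130.00 − 4×R$480.00 = R$13,210.00
  R$784.00 + 26% × (R$13,210.00 − R$7,000.00) = R$784.00 + 26% × R$6,210.00 = R$2,398.60
Territorial Income Tax (M): taxable = R$15,130.00 − 4×R$480.00 = R$13,210.00
  R$314.34 + 19.51% × (R$13,210.00 − R$2,000.00) = R$314.34 + 19.51% × R$11,210.00 = R$2,501.41
Difference: |R$2,398.60 − R$2,501.41| = R$102.81 (higher under M)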